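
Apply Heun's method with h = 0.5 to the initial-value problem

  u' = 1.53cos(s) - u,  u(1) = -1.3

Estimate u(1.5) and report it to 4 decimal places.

-0.6821

Heun: k1 = f(s_n, u_n); k2 = f(s_n + h, u_n + h·k1); u_{n+1} = u_n + (h/2)·(k1 + k2).
s=1.000000, u=-1.300000:
  k1 = f(1.000000, -1.300000) = 2.126663
  k2 = f(1.500000, -0.236669) = 0.344897
  u ← -1.300000 + (0.5/2)·(2.126663 + 0.344897) = -0.682110
u(1.5) ≈ -0.6821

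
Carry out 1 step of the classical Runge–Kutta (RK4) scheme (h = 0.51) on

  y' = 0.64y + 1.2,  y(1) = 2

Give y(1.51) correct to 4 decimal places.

3.4955

RK4: k1 = f(t_n, y_n); k2 = f(t_n + h/2, y_n + (h/2)·k1); k3 = f(t_n + h/2, y_n + (h/2)·k2); k4 = f(t_n + h, y_n + h·k3); y_{n+1} = y_n + (h/6)·(k1 + 2k2 + 2k3 + k4).
t=1.000000, y=2.000000:
  k1 = f(1.000000, 2.000000) = 2.480000
  k2 = f(1.255000, 2.632400) = 2.884736
  k3 = f(1.255000, 2.735608) = 2.950789
  k4 = f(1.510000, 3.504902) = 3.443138
  y ← 2.000000 + (0.51/6)·(k1 + 2k2 + 2k3 + k4) = 3.495506
y(1.51) ≈ 3.4955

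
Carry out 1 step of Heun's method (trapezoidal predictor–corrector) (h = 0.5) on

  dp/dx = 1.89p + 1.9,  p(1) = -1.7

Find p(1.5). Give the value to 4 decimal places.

-2.6667

Heun: k1 = f(x_n, p_n); k2 = f(x_n + h, p_n + h·k1); p_{n+1} = p_n + (h/2)·(k1 + k2).
x=1.000000, p=-1.700000:
  k1 = f(1.000000, -1.700000) = -1.313000
  k2 = f(1.500000, -2.356500) = -2.553785
  p ← -1.700000 + (0.5/2)·(-1.313000 + (-2.553785)) = -2.666696
p(1.5) ≈ -2.6667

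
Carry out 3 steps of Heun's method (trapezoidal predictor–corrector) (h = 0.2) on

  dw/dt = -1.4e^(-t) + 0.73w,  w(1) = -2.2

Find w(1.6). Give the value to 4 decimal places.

-3.7034

Heun: k1 = f(t_n, w_n); k2 = f(t_n + h, w_n + h·k1); w_{n+1} = w_n + (h/2)·(k1 + k2).
t=1.000000, w=-2.200000:
  k1 = f(1.000000, -2.200000) = -2.121031
  k2 = f(1.200000, -2.624206) = -2.337342
  w ← -2.200000 + (0.2/2)·(-2.121031 + (-2.337342)) = -2.645837
t=1.200000, w=-2.645837:
  k1 = f(1.200000, -2.645837) = -2.353133
  k2 = f(1.400000, -3.116464) = -2.620254
  w ← -2.645837 + (0.2/2)·(-2.353133 + (-2.620254)) = -3.143176
t=1.400000, w=-3.143176:
  k1 = f(1.400000, -3.143176) = -2.639754
  k2 = f(1.600000, -3.671127) = -2.962578
  w ← -3.143176 + (0.2/2)·(-2.639754 + (-2.962578)) = -3.703409
w(1.6) ≈ -3.7034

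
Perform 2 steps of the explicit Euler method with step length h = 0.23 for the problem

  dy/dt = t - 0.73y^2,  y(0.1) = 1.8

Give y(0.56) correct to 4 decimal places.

1.0802

Euler: y_{n+1} = y_n + h·f(t_n, y_n).
t=0.100000, y=1.800000: f=-2.265200 → y ← 1.800000 + 0.23·(-2.265200) = 1.279004
t=0.330000, y=1.279004: f=-0.864171 → y ← 1.279004 + 0.23·(-0.864171) = 1.080245
y(0.56) ≈ 1.0802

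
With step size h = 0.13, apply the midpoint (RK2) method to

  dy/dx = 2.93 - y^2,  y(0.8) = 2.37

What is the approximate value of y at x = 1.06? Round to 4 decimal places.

Midpoint: k1 = f(x_n, y_n); k2 = f(x_n + h/2, y_n + (h/2)·k1); y_{n+1} = y_n + h·k2.
x=0.800000, y=2.370000:
  k1 = f(0.800000, 2.370000) = -2.686900
  k2 = f(0.865000, 2.195352) = -1.889568
  y ← 2.370000 + 0.13·(-1.889568) = 2.124356
x=0.930000, y=2.124356:
  k1 = f(0.930000, 2.124356) = -1.582889
  k2 = f(0.995000, 2.021468) = -1.156334
  y ← 2.124356 + 0.13·(-1.156334) = 1.974033
y(1.06) ≈ 1.9740

1.9740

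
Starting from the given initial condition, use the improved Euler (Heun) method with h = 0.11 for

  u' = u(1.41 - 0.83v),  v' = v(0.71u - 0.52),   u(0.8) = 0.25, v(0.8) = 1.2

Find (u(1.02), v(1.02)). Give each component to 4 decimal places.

0.2760, 1.1150

Heun on (u,v): k1 = f(t_n, state_n); k2 = f(t_n + h, state_n + h·k1); state_{n+1} = state_n + (h/2)·(k1 + k2).
0.800000: (0.250000, 1.200000)
  k1 = (0.103500, -0.411000)
  predictor → (0.261385, 1.154790)
  k2 = (0.118022, -0.386181)
  → (0.262184, 1.156155)
0.910000: (0.262184, 1.156155)
  k1 = (0.118085, -0.385982)
  predictor → (0.275173, 1.113697)
  k2 = (0.133633, -0.361536)
  → (0.276028, 1.115042)
(u(1.02), v(1.02)) ≈ (0.2760, 1.1150)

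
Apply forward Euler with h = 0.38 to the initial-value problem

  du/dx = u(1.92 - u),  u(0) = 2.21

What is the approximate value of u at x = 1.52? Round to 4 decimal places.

Euler: u_{n+1} = u_n + h·f(x_n, u_n).
x=0.000000, u=2.210000: f=-0.640900 → u ← 2.210000 + 0.38·(-0.640900) = 1.966458
x=0.380000, u=1.966458: f=-0.091358 → u ← 1.966458 + 0.38·(-0.091358) = 1.931742
x=0.760000, u=1.931742: f=-0.022683 → u ← 1.931742 + 0.38·(-0.022683) = 1.923123
x=1.140000, u=1.923123: f=-0.006005 → u ← 1.923123 + 0.38·(-0.006005) = 1.920841
u(1.52) ≈ 1.9208

1.9208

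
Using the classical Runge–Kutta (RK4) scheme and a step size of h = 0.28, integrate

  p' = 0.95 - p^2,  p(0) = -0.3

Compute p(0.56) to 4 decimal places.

0.2182

RK4: k1 = f(x_n, p_n); k2 = f(x_n + h/2, p_n + (h/2)·k1); k3 = f(x_n + h/2, p_n + (h/2)·k2); k4 = f(x_n + h, p_n + h·k3); p_{n+1} = p_n + (h/6)·(k1 + 2k2 + 2k3 + k4).
x=0.000000, p=-0.300000:
  k1 = f(0.000000, -0.300000) = 0.860000
  k2 = f(0.140000, -0.179600) = 0.917744
  k3 = f(0.140000, -0.171516) = 0.920582
  k4 = f(0.280000, -0.042237) = 0.948216
  p ← -0.300000 + (0.28/6)·(k1 + 2k2 + 2k3 + k4) = -0.044039
x=0.280000, p=-0.044039:
  k1 = f(0.280000, -0.044039) = 0.948061
  k2 = f(0.420000, 0.088689) = 0.942134
  k3 = f(0.420000, 0.087859) = 0.942281
  k4 = f(0.560000, 0.219799) = 0.901688
  p ← -0.044039 + (0.28/6)·(k1 + 2k2 + 2k3 + k4) = 0.218161
p(0.56) ≈ 0.2182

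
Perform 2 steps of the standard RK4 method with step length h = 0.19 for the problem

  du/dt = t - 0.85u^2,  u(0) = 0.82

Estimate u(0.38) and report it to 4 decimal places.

0.7107

RK4: k1 = f(t_n, u_n); k2 = f(t_n + h/2, u_n + (h/2)·k1); k3 = f(t_n + h/2, u_n + (h/2)·k2); k4 = f(t_n + h, u_n + h·k3); u_{n+1} = u_n + (h/6)·(k1 + 2k2 + 2k3 + k4).
t=0.000000, u=0.820000:
  k1 = f(0.000000, 0.820000) = -0.571540
  k2 = f(0.095000, 0.765704) = -0.403357
  k3 = f(0.095000, 0.781681) = -0.424372
  k4 = f(0.190000, 0.739369) = -0.274667
  u ← 0.820000 + (0.19/6)·(k1 + 2k2 + 2k3 + k4) = 0.740781
t=0.190000, u=0.740781:
  k1 = f(0.190000, 0.740781) = -0.276443
  k2 = f(0.285000, 0.714519) = -0.148956
  k3 = f(0.285000, 0.726630) = -0.163792
  k4 = f(0.380000, 0.709660) = -0.048075
  u ← 0.740781 + (0.19/6)·(k1 + 2k2 + 2k3 + k4) = 0.710697
u(0.38) ≈ 0.7107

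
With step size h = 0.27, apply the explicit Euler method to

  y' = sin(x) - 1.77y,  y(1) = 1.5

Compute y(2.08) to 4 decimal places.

0.6173

Euler: y_{n+1} = y_n + h·f(x_n, y_n).
x=1.000000, y=1.500000: f=-1.813529 → y ← 1.500000 + 0.27·(-1.813529) = 1.010347
x=1.270000, y=1.010347: f=-0.833214 → y ← 1.010347 + 0.27·(-0.833214) = 0.785379
x=1.540000, y=0.785379: f=-0.390596 → y ← 0.785379 + 0.27·(-0.390596) = 0.679919
x=1.810000, y=0.679919: f=-0.231929 → y ← 0.679919 + 0.27·(-0.231929) = 0.617298
y(2.08) ≈ 0.6173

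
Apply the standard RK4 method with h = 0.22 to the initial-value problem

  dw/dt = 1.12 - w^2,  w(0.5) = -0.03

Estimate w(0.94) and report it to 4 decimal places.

0.4354

RK4: k1 = f(t_n, w_n); k2 = f(t_n + h/2, w_n + (h/2)·k1); k3 = f(t_n + h/2, w_n + (h/2)·k2); k4 = f(t_n + h, w_n + h·k3); w_{n+1} = w_n + (h/6)·(k1 + 2k2 + 2k3 + k4).
t=0.500000, w=-0.030000:
  k1 = f(0.500000, -0.030000) = 1.119100
  k2 = f(0.610000, 0.093101) = 1.111332
  k3 = f(0.610000, 0.092247) = 1.111491
  k4 = f(0.720000, 0.214528) = 1.073978
  w ← -0.030000 + (0.22/6)·(k1 + 2k2 + 2k3 + k4) = 0.213420
t=0.720000, w=0.213420:
  k1 = f(0.720000, 0.213420) = 1.074452
  k2 = f(0.830000, 0.331610) = 1.010035
  k3 = f(0.830000, 0.324524) = 1.014684
  k4 = f(0.940000, 0.436650) = 0.929336
  w ← 0.213420 + (0.22/6)·(k1 + 2k2 + 2k3 + k4) = 0.435372
w(0.94) ≈ 0.4354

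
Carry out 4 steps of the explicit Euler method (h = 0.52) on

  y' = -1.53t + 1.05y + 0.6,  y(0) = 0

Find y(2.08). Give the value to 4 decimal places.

Euler: y_{n+1} = y_n + h·f(t_n, y_n).
t=0.000000, y=0.000000: f=0.600000 → y ← 0.000000 + 0.52·0.600000 = 0.312000
t=0.520000, y=0.312000: f=0.132000 → y ← 0.312000 + 0.52·0.132000 = 0.380640
t=1.040000, y=0.380640: f=-0.591528 → y ← 0.380640 + 0.52·(-0.591528) = 0.073045
t=1.560000, y=0.073045: f=-1.710102 → y ← 0.073045 + 0.52·(-1.710102) = -0.816208
y(2.08) ≈ -0.8162

-0.8162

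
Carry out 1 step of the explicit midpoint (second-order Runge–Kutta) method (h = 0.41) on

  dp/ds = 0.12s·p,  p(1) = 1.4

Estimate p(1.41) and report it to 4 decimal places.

Midpoint: k1 = f(s_n, p_n); k2 = f(s_n + h/2, p_n + (h/2)·k1); p_{n+1} = p_n + h·k2.
s=1.000000, p=1.400000:
  k1 = f(1.000000, 1.400000) = 0.168000
  k2 = f(1.205000, 1.434440) = 0.207420
  p ← 1.400000 + 0.41·0.207420 = 1.485042
p(1.41) ≈ 1.4850

1.4850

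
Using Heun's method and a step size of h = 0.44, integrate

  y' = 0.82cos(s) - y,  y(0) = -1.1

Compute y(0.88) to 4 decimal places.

Heun: k1 = f(s_n, y_n); k2 = f(s_n + h, y_n + h·k1); y_{n+1} = y_n + (h/2)·(k1 + k2).
s=0.000000, y=-1.100000:
  k1 = f(0.000000, -1.100000) = 1.920000
  k2 = f(0.440000, -0.255200) = 0.997096
  y ← -1.100000 + (0.44/2)·(1.920000 + 0.997096) = -0.458239
s=0.440000, y=-0.458239:
  k1 = f(0.440000, -0.458239) = 1.200135
  k2 = f(0.880000, 0.069821) = 0.452643
  y ← -0.458239 + (0.44/2)·(1.200135 + 0.452643) = -0.094628
y(0.88) ≈ -0.0946

-0.0946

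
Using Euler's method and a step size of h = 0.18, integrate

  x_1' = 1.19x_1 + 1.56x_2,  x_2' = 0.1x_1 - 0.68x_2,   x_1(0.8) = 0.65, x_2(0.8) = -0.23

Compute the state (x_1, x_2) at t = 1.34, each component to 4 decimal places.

Euler on (x_1,x_2): x_1_{n+1} = x_1_n + h·x_1', x_2_{n+1} = x_2_n + h·x_2'.
0.800000: (0.650000, -0.230000); f=(0.414700, 0.221400) → (0.724646, -0.190148)
0.980000: (0.724646, -0.190148); f=(0.565698, 0.201765) → (0.826472, -0.153830)
1.160000: (0.826472, -0.153830); f=(0.743526, 0.187252) → (0.960306, -0.120125)
(x_1(1.34), x_2(1.34)) ≈ (0.9603, -0.1201)

0.9603, -0.1201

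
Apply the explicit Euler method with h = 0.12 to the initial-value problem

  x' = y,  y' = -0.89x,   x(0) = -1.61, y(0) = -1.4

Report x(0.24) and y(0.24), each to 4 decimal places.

Euler on (x,y): x_{n+1} = x_n + h·x', y_{n+1} = y_n + h·y'.
0.000000: (-1.610000, -1.400000); f=(-1.400000, 1.432900) → (-1.778000, -1.228052)
0.120000: (-1.778000, -1.228052); f=(-1.228052, 1.582420) → (-1.925366, -1.038162)
(x(0.24), y(0.24)) ≈ (-1.9254, -1.0382)

-1.9254, -1.0382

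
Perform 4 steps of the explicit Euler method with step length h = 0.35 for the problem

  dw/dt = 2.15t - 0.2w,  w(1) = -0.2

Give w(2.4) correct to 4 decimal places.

4.0666

Euler: w_{n+1} = w_n + h·f(t_n, w_n).
t=1.000000, w=-0.200000: f=2.190000 → w ← -0.200000 + 0.35·2.190000 = 0.566500
t=1.350000, w=0.566500: f=2.789200 → w ← 0.566500 + 0.35·2.789200 = 1.542720
t=1.700000, w=1.542720: f=3.346456 → w ← 1.542720 + 0.35·3.346456 = 2.713980
t=2.050000, w=2.713980: f=3.864704 → w ← 2.713980 + 0.35·3.864704 = 4.066626
w(2.4) ≈ 4.0666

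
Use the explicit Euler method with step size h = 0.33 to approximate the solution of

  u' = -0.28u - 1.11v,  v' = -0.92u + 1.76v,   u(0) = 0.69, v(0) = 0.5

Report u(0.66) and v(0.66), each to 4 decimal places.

0.1894, 0.7838

Euler on (u,v): u_{n+1} = u_n + h·u', v_{n+1} = v_n + h·v'.
0.000000: (0.690000, 0.500000); f=(-0.748200, 0.245200) → (0.443094, 0.580916)
0.330000: (0.443094, 0.580916); f=(-0.768883, 0.614766) → (0.189363, 0.783789)
(u(0.66), v(0.66)) ≈ (0.1894, 0.7838)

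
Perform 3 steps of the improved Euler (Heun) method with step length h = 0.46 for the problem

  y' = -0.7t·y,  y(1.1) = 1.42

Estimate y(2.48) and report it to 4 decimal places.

Heun: k1 = f(t_n, y_n); k2 = f(t_n + h, y_n + h·k1); y_{n+1} = y_n + (h/2)·(k1 + k2).
t=1.100000, y=1.420000:
  k1 = f(1.100000, 1.420000) = -1.093400
  k2 = f(1.560000, 0.917036) = -1.001403
  y ← 1.420000 + (0.46/2)·(-1.093400 + (-1.001403)) = 0.938195
t=1.560000, y=0.938195:
  k1 = f(1.560000, 0.938195) = -1.024509
  k2 = f(2.020000, 0.466921) = -0.660226
  y ← 0.938195 + (0.46/2)·(-1.024509 + (-0.660226)) = 0.550706
t=2.020000, y=0.550706:
  k1 = f(2.020000, 0.550706) = -0.778698
  k2 = f(2.480000, 0.192505) = -0.334188
  y ← 0.550706 + (0.46/2)·(-0.778698 + (-0.334188)) = 0.294742
y(2.48) ≈ 0.2947

0.2947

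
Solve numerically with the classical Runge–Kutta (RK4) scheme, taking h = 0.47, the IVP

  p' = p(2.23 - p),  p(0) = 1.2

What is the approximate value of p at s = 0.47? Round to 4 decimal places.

RK4: k1 = f(s_n, p_n); k2 = f(s_n + h/2, p_n + (h/2)·k1); k3 = f(s_n + h/2, p_n + (h/2)·k2); k4 = f(s_n + h, p_n + h·k3); p_{n+1} = p_n + (h/6)·(k1 + 2k2 + 2k3 + k4).
s=0.000000, p=1.200000:
  k1 = f(0.000000, 1.200000) = 1.236000
  k2 = f(0.235000, 1.490460) = 1.102255
  k3 = f(0.235000, 1.459030) = 1.124868
  k4 = f(0.470000, 1.728688) = 0.866612
  p ← 1.200000 + (0.47/6)·(k1 + 2k2 + 2k3 + k4) = 1.713621
p(0.47) ≈ 1.7136

1.7136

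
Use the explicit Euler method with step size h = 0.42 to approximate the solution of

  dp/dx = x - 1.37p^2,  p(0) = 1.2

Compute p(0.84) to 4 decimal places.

0.4684

Euler: p_{n+1} = p_n + h·f(x_n, p_n).
x=0.000000, p=1.200000: f=-1.972800 → p ← 1.200000 + 0.42·(-1.972800) = 0.371424
x=0.420000, p=0.371424: f=0.231001 → p ← 0.371424 + 0.42·0.231001 = 0.468444
p(0.84) ≈ 0.4684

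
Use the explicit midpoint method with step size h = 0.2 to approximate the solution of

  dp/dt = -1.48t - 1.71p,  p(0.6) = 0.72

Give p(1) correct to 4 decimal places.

0.0170

Midpoint: k1 = f(t_n, p_n); k2 = f(t_n + h/2, p_n + (h/2)·k1); p_{n+1} = p_n + h·k2.
t=0.600000, p=0.720000:
  k1 = f(0.600000, 0.720000) = -2.119200
  k2 = f(0.700000, 0.508080) = -1.904817
  p ← 0.720000 + 0.2·(-1.904817) = 0.339037
t=0.800000, p=0.339037:
  k1 = f(0.800000, 0.339037) = -1.763753
  k2 = f(0.900000, 0.162661) = -1.610151
  p ← 0.339037 + 0.2·(-1.610151) = 0.017006
p(1) ≈ 0.0170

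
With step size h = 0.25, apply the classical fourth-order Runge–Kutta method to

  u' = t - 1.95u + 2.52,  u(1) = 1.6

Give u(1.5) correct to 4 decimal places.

1.8204

RK4: k1 = f(t_n, u_n); k2 = f(t_n + h/2, u_n + (h/2)·k1); k3 = f(t_n + h/2, u_n + (h/2)·k2); k4 = f(t_n + h, u_n + h·k3); u_{n+1} = u_n + (h/6)·(k1 + 2k2 + 2k3 + k4).
t=1.000000, u=1.600000:
  k1 = f(1.000000, 1.600000) = 0.400000
  k2 = f(1.125000, 1.650000) = 0.427500
  k3 = f(1.125000, 1.653438) = 0.420797
  k4 = f(1.250000, 1.705199) = 0.444862
  u ← 1.600000 + (0.25/6)·(k1 + 2k2 + 2k3 + k4) = 1.705894
t=1.250000, u=1.705894:
  k1 = f(1.250000, 1.705894) = 0.443507
  k2 = f(1.375000, 1.761332) = 0.460402
  k3 = f(1.375000, 1.763444) = 0.456284
  k4 = f(1.500000, 1.819965) = 0.471068
  u ← 1.705894 + (0.25/6)·(k1 + 2k2 + 2k3 + k4) = 1.820392
u(1.5) ≈ 1.8204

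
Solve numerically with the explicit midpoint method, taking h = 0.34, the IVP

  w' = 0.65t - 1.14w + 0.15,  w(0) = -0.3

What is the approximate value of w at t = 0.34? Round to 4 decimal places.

Midpoint: k1 = f(t_n, w_n); k2 = f(t_n + h/2, w_n + (h/2)·k1); w_{n+1} = w_n + h·k2.
t=0.000000, w=-0.300000:
  k1 = f(0.000000, -0.300000) = 0.492000
  k2 = f(0.170000, -0.216360) = 0.507150
  w ← -0.300000 + 0.34·0.507150 = -0.127569
w(0.34) ≈ -0.1276

-0.1276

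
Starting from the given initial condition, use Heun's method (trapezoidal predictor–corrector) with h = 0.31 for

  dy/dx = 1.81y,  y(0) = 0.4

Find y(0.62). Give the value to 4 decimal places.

Heun: k1 = f(x_n, y_n); k2 = f(x_n + h, y_n + h·k1); y_{n+1} = y_n + (h/2)·(k1 + k2).
x=0.000000, y=0.400000:
  k1 = f(0.000000, 0.400000) = 0.724000
  k2 = f(0.310000, 0.624440) = 1.130236
  y ← 0.400000 + (0.31/2)·(0.724000 + 1.130236) = 0.687407
x=0.310000, y=0.687407:
  k1 = f(0.310000, 0.687407) = 1.244206
  k2 = f(0.620000, 1.073111) = 1.942330
  y ← 0.687407 + (0.31/2)·(1.244206 + 1.942330) = 1.181320
y(0.62) ≈ 1.1813

1.1813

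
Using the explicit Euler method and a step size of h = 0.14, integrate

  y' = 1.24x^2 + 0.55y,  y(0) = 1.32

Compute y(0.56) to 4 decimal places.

1.8252

Euler: y_{n+1} = y_n + h·f(x_n, y_n).
x=0.000000, y=1.320000: f=0.726000 → y ← 1.320000 + 0.14·0.726000 = 1.421640
x=0.140000, y=1.421640: f=0.806206 → y ← 1.421640 + 0.14·0.806206 = 1.534509
x=0.280000, y=1.534509: f=0.941196 → y ← 1.534509 + 0.14·0.941196 = 1.666276
x=0.420000, y=1.666276: f=1.135188 → y ← 1.666276 + 0.14·1.135188 = 1.825203
y(0.56) ≈ 1.8252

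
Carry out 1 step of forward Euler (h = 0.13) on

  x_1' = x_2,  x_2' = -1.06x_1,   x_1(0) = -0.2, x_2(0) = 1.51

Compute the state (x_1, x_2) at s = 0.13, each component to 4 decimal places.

-0.0037, 1.5376

Euler on (x_1,x_2): x_1_{n+1} = x_1_n + h·x_1', x_2_{n+1} = x_2_n + h·x_2'.
0.000000: (-0.200000, 1.510000); f=(1.510000, 0.212000) → (-0.003700, 1.537560)
(x_1(0.13), x_2(0.13)) ≈ (-0.0037, 1.5376)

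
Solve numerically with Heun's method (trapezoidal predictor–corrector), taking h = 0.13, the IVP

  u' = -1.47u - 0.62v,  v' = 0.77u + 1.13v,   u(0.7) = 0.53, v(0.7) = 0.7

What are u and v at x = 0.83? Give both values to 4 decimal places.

Heun on (u,v): k1 = f(x_n, state_n); k2 = f(x_n + h, state_n + h·k1); state_{n+1} = state_n + (h/2)·(k1 + k2).
0.700000: (0.530000, 0.700000)
  k1 = (-1.213100, 1.199100)
  predictor → (0.372297, 0.855883)
  k2 = (-1.077924, 1.253816)
  → (0.381083, 0.859440)
(u(0.83), v(0.83)) ≈ (0.3811, 0.8594)

0.3811, 0.8594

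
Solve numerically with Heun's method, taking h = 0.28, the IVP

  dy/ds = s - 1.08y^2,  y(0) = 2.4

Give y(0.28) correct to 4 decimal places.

Heun: k1 = f(s_n, y_n); k2 = f(s_n + h, y_n + h·k1); y_{n+1} = y_n + (h/2)·(k1 + k2).
s=0.000000, y=2.400000:
  k1 = f(0.000000, 2.400000) = -6.220800
  k2 = f(0.280000, 0.658176) = -0.187851
  y ← 2.400000 + (0.28/2)·(-6.220800 + (-0.187851)) = 1.502789
y(0.28) ≈ 1.5028

1.5028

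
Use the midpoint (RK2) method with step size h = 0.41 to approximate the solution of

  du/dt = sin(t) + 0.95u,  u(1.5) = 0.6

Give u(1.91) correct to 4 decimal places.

Midpoint: k1 = f(t_n, u_n); k2 = f(t_n + h/2, u_n + (h/2)·k1); u_{n+1} = u_n + h·k2.
t=1.500000, u=0.600000:
  k1 = f(1.500000, 0.600000) = 1.567495
  k2 = f(1.705000, 0.921336) = 1.866278
  u ← 0.600000 + 0.41·1.866278 = 1.365174
u(1.91) ≈ 1.3652

1.3652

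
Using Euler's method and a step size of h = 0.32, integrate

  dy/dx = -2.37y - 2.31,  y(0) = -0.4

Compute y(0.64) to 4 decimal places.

Euler: y_{n+1} = y_n + h·f(x_n, y_n).
x=0.000000, y=-0.400000: f=-1.362000 → y ← -0.400000 + 0.32·(-1.362000) = -0.835840
x=0.320000, y=-0.835840: f=-0.329059 → y ← -0.835840 + 0.32·(-0.329059) = -0.941139
y(0.64) ≈ -0.9411

-0.9411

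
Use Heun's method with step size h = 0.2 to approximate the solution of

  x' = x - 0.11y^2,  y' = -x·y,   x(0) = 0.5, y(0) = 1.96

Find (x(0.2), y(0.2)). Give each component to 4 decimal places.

0.5251, 1.7711

Heun on (x,y): k1 = f(t_n, state_n); k2 = f(t_n + h, state_n + h·k1); state_{n+1} = state_n + (h/2)·(k1 + k2).
0.000000: (0.500000, 1.960000)
  k1 = (0.077424, -0.980000)
  predictor → (0.515485, 1.764000)
  k2 = (0.173198, -0.909315)
  → (0.525062, 1.771068)
(x(0.2), y(0.2)) ≈ (0.5251, 1.7711)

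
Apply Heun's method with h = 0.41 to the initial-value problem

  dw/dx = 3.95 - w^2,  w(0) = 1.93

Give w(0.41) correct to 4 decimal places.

1.9475

Heun: k1 = f(x_n, w_n); k2 = f(x_n + h, w_n + h·k1); w_{n+1} = w_n + (h/2)·(k1 + k2).
x=0.000000, w=1.930000:
  k1 = f(0.000000, 1.930000) = 0.225100
  k2 = f(0.410000, 2.022291) = -0.139661
  w ← 1.930000 + (0.41/2)·(0.225100 + (-0.139661)) = 1.947515
w(0.41) ≈ 1.9475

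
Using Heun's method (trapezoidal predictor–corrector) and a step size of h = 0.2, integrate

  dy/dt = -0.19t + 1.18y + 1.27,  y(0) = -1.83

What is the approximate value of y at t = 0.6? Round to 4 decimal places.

Heun: k1 = f(t_n, y_n); k2 = f(t_n + h, y_n + h·k1); y_{n+1} = y_n + (h/2)·(k1 + k2).
t=0.000000, y=-1.830000:
  k1 = f(0.000000, -1.830000) = -0.889400
  k2 = f(0.200000, -2.007880) = -1.137298
  y ← -1.830000 + (0.2/2)·(-0.889400 + (-1.137298)) = -2.032670
t=0.200000, y=-2.032670:
  k1 = f(0.200000, -2.032670) = -1.166550
  k2 = f(0.400000, -2.265980) = -1.479856
  y ← -2.032670 + (0.2/2)·(-1.166550 + (-1.479856)) = -2.297311
t=0.400000, y=-2.297311:
  k1 = f(0.400000, -2.297311) = -1.516826
  k2 = f(0.600000, -2.600676) = -1.912797
  y ← -2.297311 + (0.2/2)·(-1.516826 + (-1.912797)) = -2.640273
y(0.6) ≈ -2.6403

-2.6403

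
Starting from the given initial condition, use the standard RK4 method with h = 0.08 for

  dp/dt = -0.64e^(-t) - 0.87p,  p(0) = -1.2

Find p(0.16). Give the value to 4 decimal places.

-1.1322

RK4: k1 = f(t_n, p_n); k2 = f(t_n + h/2, p_n + (h/2)·k1); k3 = f(t_n + h/2, p_n + (h/2)·k2); k4 = f(t_n + h, p_n + h·k3); p_{n+1} = p_n + (h/6)·(k1 + 2k2 + 2k3 + k4).
t=0.000000, p=-1.200000:
  k1 = f(0.000000, -1.200000) = 0.404000
  k2 = f(0.040000, -1.183840) = 0.415036
  k3 = f(0.040000, -1.183399) = 0.414652
  k4 = f(0.080000, -1.166828) = 0.424346
  p ← -1.200000 + (0.08/6)·(k1 + 2k2 + 2k3 + k4) = -1.166830
t=0.080000, p=-1.166830:
  k1 = f(0.080000, -1.166830) = 0.424348
  k2 = f(0.120000, -1.149856) = 0.432746
  k3 = f(0.120000, -1.149521) = 0.432454
  k4 = f(0.160000, -1.132234) = 0.439672
  p ← -1.166830 + (0.08/6)·(k1 + 2k2 + 2k3 + k4) = -1.132238
p(0.16) ≈ -1.1322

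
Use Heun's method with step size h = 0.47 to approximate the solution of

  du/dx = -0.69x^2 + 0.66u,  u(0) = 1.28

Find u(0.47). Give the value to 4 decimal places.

1.7028

Heun: k1 = f(x_n, u_n); k2 = f(x_n + h, u_n + h·k1); u_{n+1} = u_n + (h/2)·(k1 + k2).
x=0.000000, u=1.280000:
  k1 = f(0.000000, 1.280000) = 0.844800
  k2 = f(0.470000, 1.677056) = 0.954436
  u ← 1.280000 + (0.47/2)·(0.844800 + 0.954436) = 1.702820
u(0.47) ≈ 1.7028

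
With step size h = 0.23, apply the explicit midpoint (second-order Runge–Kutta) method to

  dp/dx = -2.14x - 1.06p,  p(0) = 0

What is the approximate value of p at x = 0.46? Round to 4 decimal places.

-0.2005

Midpoint: k1 = f(x_n, p_n); k2 = f(x_n + h/2, p_n + (h/2)·k1); p_{n+1} = p_n + h·k2.
x=0.000000, p=0.000000:
  k1 = f(0.000000, 0.000000) = 0.000000
  k2 = f(0.115000, 0.000000) = -0.246100
  p ← 0.000000 + 0.23·(-0.246100) = -0.056603
x=0.230000, p=-0.056603:
  k1 = f(0.230000, -0.056603) = -0.432201
  k2 = f(0.345000, -0.106306) = -0.625616
  p ← -0.056603 + 0.23·(-0.625616) = -0.200495
p(0.46) ≈ -0.2005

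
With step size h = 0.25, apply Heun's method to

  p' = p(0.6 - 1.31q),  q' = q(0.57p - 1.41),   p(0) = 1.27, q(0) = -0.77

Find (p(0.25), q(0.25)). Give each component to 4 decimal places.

1.8450, -0.6725

Heun on (p,q): k1 = f(s_n, state_n); k2 = f(s_n + h, state_n + h·k1); state_{n+1} = state_n + (h/2)·(k1 + k2).
0.000000: (1.270000, -0.770000)
  k1 = (2.043049, 0.528297)
  predictor → (1.780762, -0.637926)
  k2 = (2.556610, 0.251959)
  → (1.844957, -0.672468)
(p(0.25), q(0.25)) ≈ (1.8450, -0.6725)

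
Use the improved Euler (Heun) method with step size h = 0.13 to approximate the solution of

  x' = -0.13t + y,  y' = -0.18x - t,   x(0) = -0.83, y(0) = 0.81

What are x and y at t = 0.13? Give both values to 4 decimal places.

Heun on (x,y): k1 = f(t_n, state_n); k2 = f(t_n + h, state_n + h·k1); state_{n+1} = state_n + (h/2)·(k1 + k2).
0.000000: (-0.830000, 0.810000)
  k1 = (0.810000, 0.149400)
  predictor → (-0.724700, 0.829422)
  k2 = (0.812522, 0.000446)
  → (-0.724536, 0.819740)
(x(0.13), y(0.13)) ≈ (-0.7245, 0.8197)

-0.7245, 0.8197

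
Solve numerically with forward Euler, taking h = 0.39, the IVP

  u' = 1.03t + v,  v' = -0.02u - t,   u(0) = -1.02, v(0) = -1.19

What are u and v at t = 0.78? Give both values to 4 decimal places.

-1.7884, -1.3226

Euler on (u,v): u_{n+1} = u_n + h·u', v_{n+1} = v_n + h·v'.
0.000000: (-1.020000, -1.190000); f=(-1.190000, 0.020400) → (-1.484100, -1.182044)
0.390000: (-1.484100, -1.182044); f=(-0.780344, -0.360318) → (-1.788434, -1.322568)
(u(0.78), v(0.78)) ≈ (-1.7884, -1.3226)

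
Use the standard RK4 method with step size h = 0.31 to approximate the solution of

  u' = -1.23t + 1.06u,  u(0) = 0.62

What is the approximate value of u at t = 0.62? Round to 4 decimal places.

0.8983

RK4: k1 = f(t_n, u_n); k2 = f(t_n + h/2, u_n + (h/2)·k1); k3 = f(t_n + h/2, u_n + (h/2)·k2); k4 = f(t_n + h, u_n + h·k3); u_{n+1} = u_n + (h/6)·(k1 + 2k2 + 2k3 + k4).
t=0.000000, u=0.620000:
  k1 = f(0.000000, 0.620000) = 0.657200
  k2 = f(0.155000, 0.721866) = 0.574528
  k3 = f(0.155000, 0.709052) = 0.560945
  k4 = f(0.310000, 0.793893) = 0.460227
  u ← 0.620000 + (0.31/6)·(k1 + 2k2 + 2k3 + k4) = 0.795066
t=0.310000, u=0.795066:
  k1 = f(0.310000, 0.795066) = 0.461470
  k2 = f(0.465000, 0.866594) = 0.346639
  k3 = f(0.465000, 0.848795) = 0.327773
  k4 = f(0.620000, 0.896675) = 0.187876
  u ← 0.795066 + (0.31/6)·(k1 + 2k2 + 2k3 + k4) = 0.898305
u(0.62) ≈ 0.8983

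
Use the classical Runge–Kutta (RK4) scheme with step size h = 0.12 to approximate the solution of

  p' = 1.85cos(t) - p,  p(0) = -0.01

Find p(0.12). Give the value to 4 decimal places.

0.1998

RK4: k1 = f(t_n, p_n); k2 = f(t_n + h/2, p_n + (h/2)·k1); k3 = f(t_n + h/2, p_n + (h/2)·k2); k4 = f(t_n + h, p_n + h·k3); p_{n+1} = p_n + (h/6)·(k1 + 2k2 + 2k3 + k4).
t=0.000000, p=-0.010000:
  k1 = f(0.000000, -0.010000) = 1.860000
  k2 = f(0.060000, 0.101600) = 1.745071
  k3 = f(0.060000, 0.094704) = 1.751967
  k4 = f(0.120000, 0.200236) = 1.636460
  p ← -0.010000 + (0.12/6)·(k1 + 2k2 + 2k3 + k4) = 0.199811
p(0.12) ≈ 0.1998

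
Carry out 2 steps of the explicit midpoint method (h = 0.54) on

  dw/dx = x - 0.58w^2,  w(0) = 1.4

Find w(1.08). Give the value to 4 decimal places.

1.2283

Midpoint: k1 = f(x_n, w_n); k2 = f(x_n + h/2, w_n + (h/2)·k1); w_{n+1} = w_n + h·k2.
x=0.000000, w=1.400000:
  k1 = f(0.000000, 1.400000) = -1.136800
  k2 = f(0.270000, 1.093064) = -0.422978
  w ← 1.400000 + 0.54·(-0.422978) = 1.171592
x=0.540000, w=1.171592:
  k1 = f(0.540000, 1.171592) = -0.256124
  k2 = f(0.810000, 1.102439) = 0.105085
  w ← 1.171592 + 0.54·0.105085 = 1.228338
w(1.08) ≈ 1.2283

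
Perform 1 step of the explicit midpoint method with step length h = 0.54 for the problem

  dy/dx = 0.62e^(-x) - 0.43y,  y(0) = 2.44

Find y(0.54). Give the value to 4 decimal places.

Midpoint: k1 = f(x_n, y_n); k2 = f(x_n + h/2, y_n + (h/2)·k1); y_{n+1} = y_n + h·k2.
x=0.000000, y=2.440000:
  k1 = f(0.000000, 2.440000) = -0.429200
  k2 = f(0.270000, 2.324116) = -0.526075
  y ← 2.440000 + 0.54·(-0.526075) = 2.155920
y(0.54) ≈ 2.1559

2.1559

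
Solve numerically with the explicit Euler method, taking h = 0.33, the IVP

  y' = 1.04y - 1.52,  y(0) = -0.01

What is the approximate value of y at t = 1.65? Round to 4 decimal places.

-4.9724

Euler: y_{n+1} = y_n + h·f(t_n, y_n).
t=0.000000, y=-0.010000: f=-1.530400 → y ← -0.010000 + 0.33·(-1.530400) = -0.515032
t=0.330000, y=-0.515032: f=-2.055633 → y ← -0.515032 + 0.33·(-2.055633) = -1.193391
t=0.660000, y=-1.193391: f=-2.761127 → y ← -1.193391 + 0.33·(-2.761127) = -2.104563
t=0.990000, y=-2.104563: f=-3.708745 → y ← -2.104563 + 0.33·(-3.708745) = -3.328449
t=1.320000, y=-3.328449: f=-4.981587 → y ← -3.328449 + 0.33·(-4.981587) = -4.972372
y(1.65) ≈ -4.9724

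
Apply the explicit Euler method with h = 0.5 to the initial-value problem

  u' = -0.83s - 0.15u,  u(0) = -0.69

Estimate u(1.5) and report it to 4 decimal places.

-1.1530

Euler: u_{n+1} = u_n + h·f(s_n, u_n).
s=0.000000, u=-0.690000: f=0.103500 → u ← -0.690000 + 0.5·0.103500 = -0.638250
s=0.500000, u=-0.638250: f=-0.319263 → u ← -0.638250 + 0.5·(-0.319263) = -0.797881
s=1.000000, u=-0.797881: f=-0.710318 → u ← -0.797881 + 0.5·(-0.710318) = -1.153040
u(1.5) ≈ -1.1530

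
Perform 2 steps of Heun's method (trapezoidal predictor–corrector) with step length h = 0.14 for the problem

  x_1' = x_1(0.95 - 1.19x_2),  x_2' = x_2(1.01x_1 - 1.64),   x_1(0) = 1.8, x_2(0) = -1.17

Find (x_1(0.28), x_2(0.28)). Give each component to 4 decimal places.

3.5312, -1.4969

Heun on (x_1,x_2): k1 = f(t_n, state_n); k2 = f(t_n + h, state_n + h·k1); state_{n+1} = state_n + (h/2)·(k1 + k2).
0.000000: (1.800000, -1.170000)
  k1 = (4.216140, -0.208260)
  predictor → (2.390260, -1.199156)
  k2 = (5.681638, -0.928342)
  → (2.492844, -1.249562)
0.140000: (2.492844, -1.249562)
  k1 = (6.075009, -1.096832)
  predictor → (3.343346, -1.403119)
  k2 = (8.758600, -2.436907)
  → (3.531197, -1.496924)
(x_1(0.28), x_2(0.28)) ≈ (3.5312, -1.4969)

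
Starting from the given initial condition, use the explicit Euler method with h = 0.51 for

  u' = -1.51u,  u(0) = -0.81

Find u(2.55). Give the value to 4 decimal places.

-0.0005

Euler: u_{n+1} = u_n + h·f(x_n, u_n).
x=0.000000, u=-0.810000: f=1.223100 → u ← -0.810000 + 0.51·1.223100 = -0.186219
x=0.510000, u=-0.186219: f=0.281191 → u ← -0.186219 + 0.51·0.281191 = -0.042812
x=1.020000, u=-0.042812: f=0.064646 → u ← -0.042812 + 0.51·0.064646 = -0.009842
x=1.530000, u=-0.009842: f=0.014862 → u ← -0.009842 + 0.51·0.014862 = -0.002263
x=2.040000, u=-0.002263: f=0.003417 → u ← -0.002263 + 0.51·0.003417 = -0.000520
u(2.55) ≈ -0.0005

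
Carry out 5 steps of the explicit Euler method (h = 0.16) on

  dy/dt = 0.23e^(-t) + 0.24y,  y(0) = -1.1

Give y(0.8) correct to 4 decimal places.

-1.1783

Euler: y_{n+1} = y_n + h·f(t_n, y_n).
t=0.000000, y=-1.100000: f=-0.034000 → y ← -1.100000 + 0.16·(-0.034000) = -1.105440
t=0.160000, y=-1.105440: f=-0.069313 → y ← -1.105440 + 0.16·(-0.069313) = -1.116530
t=0.320000, y=-1.116530: f=-0.100953 → y ← -1.116530 + 0.16·(-0.100953) = -1.132682
t=0.480000, y=-1.132682: f=-0.129524 → y ← -1.132682 + 0.16·(-0.129524) = -1.153406
t=0.640000, y=-1.153406: f=-0.155540 → y ← -1.153406 + 0.16·(-0.155540) = -1.178293
y(0.8) ≈ -1.1783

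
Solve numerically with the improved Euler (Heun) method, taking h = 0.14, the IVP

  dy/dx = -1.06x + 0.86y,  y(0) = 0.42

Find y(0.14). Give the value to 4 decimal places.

0.4632

Heun: k1 = f(x_n, y_n); k2 = f(x_n + h, y_n + h·k1); y_{n+1} = y_n + (h/2)·(k1 + k2).
x=0.000000, y=0.420000:
  k1 = f(0.000000, 0.420000) = 0.361200
  k2 = f(0.140000, 0.470568) = 0.256288
  y ← 0.420000 + (0.14/2)·(0.361200 + 0.256288) = 0.463224
y(0.14) ≈ 0.4632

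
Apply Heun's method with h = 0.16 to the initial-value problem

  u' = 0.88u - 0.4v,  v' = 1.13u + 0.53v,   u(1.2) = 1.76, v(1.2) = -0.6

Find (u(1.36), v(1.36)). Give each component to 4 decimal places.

2.0578, -0.2955

Heun on (u,v): k1 = f(t_n, state_n); k2 = f(t_n + h, state_n + h·k1); state_{n+1} = state_n + (h/2)·(k1 + k2).
1.200000: (1.760000, -0.600000)
  k1 = (1.788800, 1.670800)
  predictor → (2.046208, -0.332672)
  k2 = (1.933732, 2.135899)
  → (2.057803, -0.295464)
(u(1.36), v(1.36)) ≈ (2.0578, -0.2955)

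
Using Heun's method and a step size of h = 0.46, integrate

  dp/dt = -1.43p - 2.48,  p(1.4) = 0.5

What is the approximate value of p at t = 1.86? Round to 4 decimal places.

Heun: k1 = f(t_n, p_n); k2 = f(t_n + h, p_n + h·k1); p_{n+1} = p_n + (h/2)·(k1 + k2).
t=1.400000, p=0.500000:
  k1 = f(1.400000, 0.500000) = -3.195000
  k2 = f(1.860000, -0.969700) = -1.093329
  p ← 0.500000 + (0.46/2)·(-3.195000 + (-1.093329)) = -0.486316
p(1.86) ≈ -0.4863

-0.4863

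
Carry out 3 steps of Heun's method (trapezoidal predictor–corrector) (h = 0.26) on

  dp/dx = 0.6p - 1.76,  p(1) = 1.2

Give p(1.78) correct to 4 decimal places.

0.1702

Heun: k1 = f(x_n, p_n); k2 = f(x_n + h, p_n + h·k1); p_{n+1} = p_n + (h/2)·(k1 + k2).
x=1.000000, p=1.200000:
  k1 = f(1.000000, 1.200000) = -1.040000
  k2 = f(1.260000, 0.929600) = -1.202240
  p ← 1.200000 + (0.26/2)·(-1.040000 + (-1.202240)) = 0.908509
x=1.260000, p=0.908509:
  k1 = f(1.260000, 0.908509) = -1.214895
  k2 = f(1.520000, 0.592636) = -1.404418
  p ← 0.908509 + (0.26/2)·(-1.214895 + (-1.404418)) = 0.567998
x=1.520000, p=0.567998:
  k1 = f(1.520000, 0.567998) = -1.419201
  k2 = f(1.780000, 0.199006) = -1.640597
  p ← 0.567998 + (0.26/2)·(-1.419201 + (-1.640597)) = 0.170224
p(1.78) ≈ 0.1702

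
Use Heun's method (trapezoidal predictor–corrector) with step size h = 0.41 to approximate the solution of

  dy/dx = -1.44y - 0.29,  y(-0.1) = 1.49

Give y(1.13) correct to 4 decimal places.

0.1353

Heun: k1 = f(x_n, y_n); k2 = f(x_n + h, y_n + h·k1); y_{n+1} = y_n + (h/2)·(k1 + k2).
x=-0.100000, y=1.490000:
  k1 = f(-0.100000, 1.490000) = -2.435600
  k2 = f(0.310000, 0.491404) = -0.997622
  y ← 1.490000 + (0.41/2)·(-2.435600 + (-0.997622)) = 0.786190
x=0.310000, y=0.786190:
  k1 = f(0.310000, 0.786190) = -1.422113
  k2 = f(0.720000, 0.203123) = -0.582497
  y ← 0.786190 + (0.41/2)·(-1.422113 + (-0.582497)) = 0.375244
x=0.720000, y=0.375244:
  k1 = f(0.720000, 0.375244) = -0.830352
  k2 = f(1.130000, 0.034800) = -0.340112
  y ← 0.375244 + (0.41/2)·(-0.830352 + (-0.340112)) = 0.135299
y(1.13) ≈ 0.1353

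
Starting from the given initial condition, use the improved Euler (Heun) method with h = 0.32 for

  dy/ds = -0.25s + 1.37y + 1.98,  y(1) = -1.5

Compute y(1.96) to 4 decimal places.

Heun: k1 = f(s_n, y_n); k2 = f(s_n + h, y_n + h·k1); y_{n+1} = y_n + (h/2)·(k1 + k2).
s=1.000000, y=-1.500000:
  k1 = f(1.000000, -1.500000) = -0.325000
  k2 = f(1.320000, -1.604000) = -0.547480
  y ← -1.500000 + (0.32/2)·(-0.325000 + (-0.547480)) = -1.639597
s=1.320000, y=-1.639597:
  k1 = f(1.320000, -1.639597) = -0.596248
  k2 = f(1.640000, -1.830396) = -0.937643
  y ← -1.639597 + (0.32/2)·(-0.596248 + (-0.937643)) = -1.885019
s=1.640000, y=-1.885019:
  k1 = f(1.640000, -1.885019) = -1.012476
  k2 = f(1.960000, -2.209012) = -1.536346
  y ← -1.885019 + (0.32/2)·(-1.012476 + (-1.536346)) = -2.292831
y(1.96) ≈ -2.2928

-2.2928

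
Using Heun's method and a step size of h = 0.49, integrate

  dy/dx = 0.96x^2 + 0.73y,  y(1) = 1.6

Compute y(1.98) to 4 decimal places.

Heun: k1 = f(x_n, y_n); k2 = f(x_n + h, y_n + h·k1); y_{n+1} = y_n + (h/2)·(k1 + k2).
x=1.000000, y=1.600000:
  k1 = f(1.000000, 1.600000) = 2.128000
  k2 = f(1.490000, 2.642720) = 4.060482
  y ← 1.600000 + (0.49/2)·(2.128000 + 4.060482) = 3.116178
x=1.490000, y=3.116178:
  k1 = f(1.490000, 3.116178) = 4.406106
  k2 = f(1.980000, 5.275170) = 7.614458
  y ← 3.116178 + (0.49/2)·(4.406106 + 7.614458) = 6.061216
y(1.98) ≈ 6.0612

6.0612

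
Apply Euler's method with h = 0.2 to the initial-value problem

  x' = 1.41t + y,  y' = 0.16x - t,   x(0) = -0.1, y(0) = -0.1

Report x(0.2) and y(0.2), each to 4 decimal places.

Euler on (x,y): x_{n+1} = x_n + h·x', y_{n+1} = y_n + h·y'.
0.000000: (-0.100000, -0.100000); f=(-0.100000, -0.016000) → (-0.120000, -0.103200)
(x(0.2), y(0.2)) ≈ (-0.1200, -0.1032)

-0.1200, -0.1032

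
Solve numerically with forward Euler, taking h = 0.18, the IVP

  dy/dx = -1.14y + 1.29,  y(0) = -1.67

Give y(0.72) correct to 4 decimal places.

0.0136

Euler: y_{n+1} = y_n + h·f(x_n, y_n).
x=0.000000, y=-1.670000: f=3.193800 → y ← -1.670000 + 0.18·3.193800 = -1.095116
x=0.180000, y=-1.095116: f=2.538432 → y ← -1.095116 + 0.18·2.538432 = -0.638198
x=0.360000, y=-0.638198: f=2.017546 → y ← -0.638198 + 0.18·2.017546 = -0.275040
x=0.540000, y=-0.275040: f=1.603546 → y ← -0.275040 + 0.18·1.603546 = 0.013598
y(0.72) ≈ 0.0136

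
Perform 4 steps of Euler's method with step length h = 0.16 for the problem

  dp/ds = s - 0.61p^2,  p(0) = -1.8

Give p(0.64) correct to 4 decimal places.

Euler: p_{n+1} = p_n + h·f(s_n, p_n).
s=0.000000, p=-1.800000: f=-1.976400 → p ← -1.800000 + 0.16·(-1.976400) = -2.116224
s=0.160000, p=-2.116224: f=-2.571826 → p ← -2.116224 + 0.16·(-2.571826) = -2.527716
s=0.320000, p=-2.527716: f=-3.577503 → p ← -2.527716 + 0.16·(-3.577503) = -3.100117
s=0.480000, p=-3.100117: f=-5.382541 → p ← -3.100117 + 0.16·(-5.382541) = -3.961323
p(0.64) ≈ -3.9613

-3.9613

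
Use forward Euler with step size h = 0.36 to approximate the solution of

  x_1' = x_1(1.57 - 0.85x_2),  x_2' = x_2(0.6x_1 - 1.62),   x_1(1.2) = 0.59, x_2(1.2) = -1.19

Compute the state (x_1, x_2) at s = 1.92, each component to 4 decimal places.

2.0073, -0.4292

Euler on (x_1,x_2): x_1_{n+1} = x_1_n + h·x_1', x_2_{n+1} = x_2_n + h·x_2'.
1.200000: (0.590000, -1.190000); f=(1.523085, 1.506540) → (1.138311, -0.647646)
1.560000: (1.138311, -0.647646); f=(2.413786, 0.606853) → (2.007274, -0.429179)
(x_1(1.92), x_2(1.92)) ≈ (2.0073, -0.4292)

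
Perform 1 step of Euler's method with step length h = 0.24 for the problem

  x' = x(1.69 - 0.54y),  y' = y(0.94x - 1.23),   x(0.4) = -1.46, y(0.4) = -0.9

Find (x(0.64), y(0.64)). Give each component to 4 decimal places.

Euler on (x,y): x_{n+1} = x_n + h·x', y_{n+1} = y_n + h·y'.
0.400000: (-1.460000, -0.900000); f=(-3.176960, 2.342160) → (-2.222470, -0.337882)
(x(0.64), y(0.64)) ≈ (-2.2225, -0.3379)

-2.2225, -0.3379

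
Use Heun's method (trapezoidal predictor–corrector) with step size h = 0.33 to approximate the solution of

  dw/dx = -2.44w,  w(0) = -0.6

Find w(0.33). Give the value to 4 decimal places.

Heun: k1 = f(x_n, w_n); k2 = f(x_n + h, w_n + h·k1); w_{n+1} = w_n + (h/2)·(k1 + k2).
x=0.000000, w=-0.600000:
  k1 = f(0.000000, -0.600000) = 1.464000
  k2 = f(0.330000, -0.116880) = 0.285187
  w ← -0.600000 + (0.33/2)·(1.464000 + 0.285187) = -0.311384
w(0.33) ≈ -0.3114

-0.3114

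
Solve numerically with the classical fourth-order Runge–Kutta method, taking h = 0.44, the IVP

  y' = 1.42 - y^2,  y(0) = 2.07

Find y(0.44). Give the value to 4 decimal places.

RK4: k1 = f(s_n, y_n); k2 = f(s_n + h/2, y_n + (h/2)·k1); k3 = f(s_n + h/2, y_n + (h/2)·k2); k4 = f(s_n + h, y_n + h·k3); y_{n+1} = y_n + (h/6)·(k1 + 2k2 + 2k3 + k4).
s=0.000000, y=2.070000:
  k1 = f(0.000000, 2.070000) = -2.864900
  k2 = f(0.220000, 1.439722) = -0.652799
  k3 = f(0.220000, 1.926384) = -2.290956
  k4 = f(0.440000, 1.061979) = 0.292200
  y ← 2.070000 + (0.44/6)·(k1 + 2k2 + 2k3 + k4) = 1.449585
y(0.44) ≈ 1.4496

1.4496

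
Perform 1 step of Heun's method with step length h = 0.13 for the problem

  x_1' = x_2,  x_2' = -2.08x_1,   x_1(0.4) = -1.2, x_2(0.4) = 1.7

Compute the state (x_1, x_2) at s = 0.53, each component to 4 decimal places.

Heun on (x_1,x_2): k1 = f(s_n, state_n); k2 = f(s_n + h, state_n + h·k1); state_{n+1} = state_n + (h/2)·(k1 + k2).
0.400000: (-1.200000, 1.700000)
  k1 = (1.700000, 2.496000)
  predictor → (-0.979000, 2.024480)
  k2 = (2.024480, 2.036320)
  → (-0.957909, 1.994601)
(x_1(0.53), x_2(0.53)) ≈ (-0.9579, 1.9946)

-0.9579, 1.9946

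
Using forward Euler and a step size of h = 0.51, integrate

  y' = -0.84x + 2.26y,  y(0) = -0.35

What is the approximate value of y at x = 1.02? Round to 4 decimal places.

Euler: y_{n+1} = y_n + h·f(x_n, y_n).
x=0.000000, y=-0.350000: f=-0.791000 → y ← -0.350000 + 0.51·(-0.791000) = -0.753410
x=0.510000, y=-0.753410: f=-2.131107 → y ← -0.753410 + 0.51·(-2.131107) = -1.840274
y(1.02) ≈ -1.8403

-1.8403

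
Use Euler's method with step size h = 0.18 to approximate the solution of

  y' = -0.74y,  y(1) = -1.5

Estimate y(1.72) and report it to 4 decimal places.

Euler: y_{n+1} = y_n + h·f(t_n, y_n).
t=1.000000, y=-1.500000: f=1.110000 → y ← -1.500000 + 0.18·1.110000 = -1.300200
t=1.180000, y=-1.300200: f=0.962148 → y ← -1.300200 + 0.18·0.962148 = -1.127013
t=1.360000, y=-1.127013: f=0.833990 → y ← -1.127013 + 0.18·0.833990 = -0.976895
t=1.540000, y=-0.976895: f=0.722902 → y ← -0.976895 + 0.18·0.722902 = -0.846773
y(1.72) ≈ -0.8468

-0.8468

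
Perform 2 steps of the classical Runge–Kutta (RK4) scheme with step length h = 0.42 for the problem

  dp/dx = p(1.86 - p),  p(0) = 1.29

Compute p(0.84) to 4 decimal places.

RK4: k1 = f(x_n, p_n); k2 = f(x_n + h/2, p_n + (h/2)·k1); k3 = f(x_n + h/2, p_n + (h/2)·k2); k4 = f(x_n + h, p_n + h·k3); p_{n+1} = p_n + (h/6)·(k1 + 2k2 + 2k3 + k4).
x=0.000000, p=1.290000:
  k1 = f(0.000000, 1.290000) = 0.735300
  k2 = f(0.210000, 1.444413) = 0.600279
  k3 = f(0.210000, 1.416059) = 0.628647
  k4 = f(0.420000, 1.554032) = 0.475484
  p ← 1.290000 + (0.42/6)·(k1 + 2k2 + 2k3 + k4) = 1.546805
x=0.420000, p=1.546805:
  k1 = f(0.420000, 1.546805) = 0.484452
  k2 = f(0.630000, 1.648540) = 0.348601
  k3 = f(0.630000, 1.620011) = 0.388785
  k4 = f(0.840000, 1.710094) = 0.256353
  p ← 1.546805 + (0.42/6)·(k1 + 2k2 + 2k3 + k4) = 1.701895
p(0.84) ≈ 1.7019

1.7019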